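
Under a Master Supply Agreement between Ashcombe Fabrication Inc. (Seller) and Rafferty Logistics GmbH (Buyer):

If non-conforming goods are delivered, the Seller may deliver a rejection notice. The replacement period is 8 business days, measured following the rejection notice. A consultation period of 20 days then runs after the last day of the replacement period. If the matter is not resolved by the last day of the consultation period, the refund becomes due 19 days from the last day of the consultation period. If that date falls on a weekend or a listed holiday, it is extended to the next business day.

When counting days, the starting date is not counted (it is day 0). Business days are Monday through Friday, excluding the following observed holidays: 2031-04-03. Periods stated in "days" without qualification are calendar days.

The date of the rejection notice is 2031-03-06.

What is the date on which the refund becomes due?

The last day of the replacement period: 8 business days after Thursday, 2031-03-06, skipping weekends — Mar 7, Mar 10, Mar 11, Mar 12, Mar 13, Mar 14, Mar 17, Mar 18 — lands on Tuesday, 2031-03-18.
Adding 20 calendar days to 2031-03-18 gives 2031-04-07, which is the last day of the consultation period.
Adding 19 calendar days to 2031-04-07 gives 2031-04-26, which is the date on which the refund becomes due. That falls on a Saturday, so it rolls to the next business day, Monday, 2031-04-28.

2031-04-28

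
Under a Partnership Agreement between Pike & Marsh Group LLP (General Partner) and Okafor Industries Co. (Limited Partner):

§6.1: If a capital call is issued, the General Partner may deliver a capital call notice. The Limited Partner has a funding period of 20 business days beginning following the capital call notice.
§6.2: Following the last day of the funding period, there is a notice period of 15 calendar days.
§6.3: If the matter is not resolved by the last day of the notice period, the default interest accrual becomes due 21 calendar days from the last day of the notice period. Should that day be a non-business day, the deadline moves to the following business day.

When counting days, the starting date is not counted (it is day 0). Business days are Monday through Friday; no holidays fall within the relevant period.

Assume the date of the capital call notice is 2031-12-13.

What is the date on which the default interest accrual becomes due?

From Saturday, 2031-12-13, 20 business days (Dec 15, Dec 16, Dec 17, Dec 18, …, Jan 7, Jan 8, Jan 9, skipping weekends) brings us to Friday, 2032-01-09, which is the last day of the funding period.
The last day of the notice period: 2032-01-09 + 15 days = 2032-01-24.
Adding 21 calendar days to 2032-01-24 gives 2032-02-14, which is the date on which the default interest accrual becomes due. That falls on a Saturday, so it rolls to the next business day, Monday, 2032-02-16.

2032-02-16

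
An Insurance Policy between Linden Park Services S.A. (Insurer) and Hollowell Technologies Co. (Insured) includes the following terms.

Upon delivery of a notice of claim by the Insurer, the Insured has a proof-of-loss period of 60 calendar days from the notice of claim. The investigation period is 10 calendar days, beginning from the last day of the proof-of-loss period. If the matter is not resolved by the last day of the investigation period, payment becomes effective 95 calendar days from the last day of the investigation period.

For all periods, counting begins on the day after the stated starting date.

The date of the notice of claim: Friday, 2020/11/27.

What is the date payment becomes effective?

The last day of the proof-of-loss period: 2020/11/27 + 60 days = 2021/01/26.
The last day of the investigation period: 2021/01/26 + 10 days = 2021/02/05.
The date payment becomes effective: 95 calendar days after 2021/02/05 is 2021/05/11.

2021/05/11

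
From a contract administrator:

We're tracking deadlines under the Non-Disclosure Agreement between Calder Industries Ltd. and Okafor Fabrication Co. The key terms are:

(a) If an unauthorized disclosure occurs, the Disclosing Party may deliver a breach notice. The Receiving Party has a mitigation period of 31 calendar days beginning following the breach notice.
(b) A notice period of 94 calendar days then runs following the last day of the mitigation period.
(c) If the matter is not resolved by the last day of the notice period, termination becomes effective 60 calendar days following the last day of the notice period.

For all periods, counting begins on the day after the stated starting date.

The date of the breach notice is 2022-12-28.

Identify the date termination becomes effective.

2023-07-01

The last day of the mitigation period: 31 calendar days after 2022-12-28 is 2023-01-28.
Adding 94 calendar days to 2023-01-28 gives 2023-05-02, which is the last day of the notice period.
The date termination becomes effective: 2023-05-02 + 60 days = 2023-07-01.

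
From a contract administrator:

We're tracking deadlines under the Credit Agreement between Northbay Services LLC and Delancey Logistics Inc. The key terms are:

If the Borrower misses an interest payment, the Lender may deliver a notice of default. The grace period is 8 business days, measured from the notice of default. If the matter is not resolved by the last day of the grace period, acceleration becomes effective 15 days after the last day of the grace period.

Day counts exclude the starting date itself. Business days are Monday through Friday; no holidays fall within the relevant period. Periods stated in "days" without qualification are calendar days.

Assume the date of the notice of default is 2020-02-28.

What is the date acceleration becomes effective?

From Friday, 2020-02-28, 8 business days (Mar 2, Mar 3, Mar 4, Mar 5, Mar 6, Mar 9, Mar 10, Mar 11, skipping weekends) brings us to Wednesday, 2020-03-11, which is the last day of the grace period.
The date acceleration becomes effective: 2020-03-11 + 15 days = 2020-03-26.

2020-03-26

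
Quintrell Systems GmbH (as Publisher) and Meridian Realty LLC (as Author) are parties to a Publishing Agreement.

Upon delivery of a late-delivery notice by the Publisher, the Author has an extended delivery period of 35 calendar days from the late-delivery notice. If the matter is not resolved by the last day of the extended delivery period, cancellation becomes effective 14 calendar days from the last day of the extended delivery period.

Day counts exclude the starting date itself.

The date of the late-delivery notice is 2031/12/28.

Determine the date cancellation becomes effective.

The last day of the extended delivery period: 2031/12/28 + 35 days = 2032/02/01.
The date cancellation becomes effective: 14 calendar days after 2032/02/01 is 2032/02/15.

2032/02/15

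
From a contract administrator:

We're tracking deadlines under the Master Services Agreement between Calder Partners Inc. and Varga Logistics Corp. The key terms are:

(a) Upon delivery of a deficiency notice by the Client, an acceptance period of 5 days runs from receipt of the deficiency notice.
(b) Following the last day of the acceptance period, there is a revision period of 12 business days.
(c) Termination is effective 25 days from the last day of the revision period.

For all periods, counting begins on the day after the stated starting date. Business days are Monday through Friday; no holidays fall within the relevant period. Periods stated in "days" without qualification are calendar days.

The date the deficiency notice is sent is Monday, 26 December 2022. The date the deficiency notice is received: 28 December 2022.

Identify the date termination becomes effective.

The last day of the acceptance period: 5 calendar days after 28 December 2022 is 2 January 2023.
From Monday, 2 January 2023, 12 business days (Jan 3, Jan 4, Jan 5, Jan 6, …, Jan 16, Jan 17, Jan 18, skipping weekends) brings us to Wednesday, 18 January 2023, which is the last day of the revision period.
The date termination becomes effective: 18 January 2023 + 25 days = 12 February 2023.

12 February 2023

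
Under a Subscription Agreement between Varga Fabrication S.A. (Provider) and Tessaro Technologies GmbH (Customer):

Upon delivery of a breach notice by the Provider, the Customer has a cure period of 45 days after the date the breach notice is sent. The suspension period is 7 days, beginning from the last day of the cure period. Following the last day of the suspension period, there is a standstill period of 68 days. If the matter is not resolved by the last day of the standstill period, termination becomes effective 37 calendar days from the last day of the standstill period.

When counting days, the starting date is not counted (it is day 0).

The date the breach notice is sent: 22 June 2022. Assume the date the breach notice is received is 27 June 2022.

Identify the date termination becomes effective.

26 November 2022

Adding 45 calendar days to 22 June 2022 gives 6 August 2022, which is the last day of the cure period.
Adding 7 calendar days to 6 August 2022 gives 13 August 2022, which is the last day of the suspension period.
The last day of the standstill period: 13 August 2022 + 68 days = 20 October 2022.
Adding 37 calendar days to 20 October 2022 gives 26 November 2022, which is the date termination becomes effective.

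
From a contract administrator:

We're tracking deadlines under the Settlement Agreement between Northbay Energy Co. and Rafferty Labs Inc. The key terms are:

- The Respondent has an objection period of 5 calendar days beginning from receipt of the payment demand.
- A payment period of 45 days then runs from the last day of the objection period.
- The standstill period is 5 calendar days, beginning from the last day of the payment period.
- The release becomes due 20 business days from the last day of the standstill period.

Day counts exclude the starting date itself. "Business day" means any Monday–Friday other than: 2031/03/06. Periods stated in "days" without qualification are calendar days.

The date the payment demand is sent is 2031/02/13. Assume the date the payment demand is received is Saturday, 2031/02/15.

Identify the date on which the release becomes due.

2031/05/09

The last day of the objection period: 5 calendar days after 2031/02/15 is 2031/02/20.
Adding 45 calendar days to 2031/02/20 gives 2031/04/06, which is the last day of the payment period.
The last day of the standstill period: 5 calendar days after 2031/04/06 is 2031/04/11.
From Friday, 2031/04/11, 20 business days (Apr 14, Apr 15, Apr 16, Apr 17, …, May 7, May 8, May 9, skipping weekends) brings us to Friday, 2031/05/09, which is the date on which the release becomes due.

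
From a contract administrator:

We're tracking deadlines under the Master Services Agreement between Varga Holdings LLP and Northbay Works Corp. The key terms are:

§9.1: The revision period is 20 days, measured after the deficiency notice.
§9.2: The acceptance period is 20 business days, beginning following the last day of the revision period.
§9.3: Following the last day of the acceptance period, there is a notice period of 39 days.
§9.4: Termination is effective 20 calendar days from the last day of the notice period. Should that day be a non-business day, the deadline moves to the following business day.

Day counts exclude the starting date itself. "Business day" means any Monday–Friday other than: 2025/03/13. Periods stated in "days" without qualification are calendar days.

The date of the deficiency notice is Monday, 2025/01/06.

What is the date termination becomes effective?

2025/04/21

Adding 20 calendar days to 2025/01/06 gives 2025/01/26, which is the last day of the revision period.
From Sunday, 2025/01/26, 20 business days (Jan 27, Jan 28, Jan 29, Jan 30, …, Feb 19, Feb 20, Feb 21, skipping weekends) brings us to Friday, 2025/02/21, which is the last day of the acceptance period.
Adding 39 calendar days to 2025/02/21 gives 2025/04/01, which is the last day of the notice period.
The date termination becomes effective: 20 calendar days after 2025/04/01 is 2025/04/21. 2025/04/21 is a Monday and is not a listed holiday, so no roll-forward applies.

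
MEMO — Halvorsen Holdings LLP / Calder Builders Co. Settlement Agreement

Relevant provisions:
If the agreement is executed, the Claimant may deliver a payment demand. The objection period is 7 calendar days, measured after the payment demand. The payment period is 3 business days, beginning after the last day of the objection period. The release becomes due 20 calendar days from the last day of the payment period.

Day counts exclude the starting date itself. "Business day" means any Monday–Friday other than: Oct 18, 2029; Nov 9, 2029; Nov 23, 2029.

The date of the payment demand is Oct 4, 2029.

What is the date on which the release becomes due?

The last day of the objection period: Oct 4, 2029 + 7 days = Oct 11, 2029.
The last day of the payment period: counting 3 business days from Thursday, Oct 11, 2029 (Oct 12, Oct 15, Oct 16, skipping weekends) reaches Tuesday, Oct 16, 2029.
The date on which the release becomes due: 20 calendar days after Oct 16, 2029 is Nov 5, 2029.

Nov 5, 2029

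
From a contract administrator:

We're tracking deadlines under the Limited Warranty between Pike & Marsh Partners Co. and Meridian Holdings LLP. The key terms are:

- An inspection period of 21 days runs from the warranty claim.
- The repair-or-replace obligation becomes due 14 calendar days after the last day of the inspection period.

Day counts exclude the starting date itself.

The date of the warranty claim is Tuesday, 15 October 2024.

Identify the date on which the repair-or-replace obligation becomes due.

Adding 21 calendar days to 15 October 2024 gives 5 November 2024, which is the last day of the inspection period.
The date on which the repair-or-replace obligation becomes due: 5 November 2024 + 14 days = 19 November 2024.

19 November 2024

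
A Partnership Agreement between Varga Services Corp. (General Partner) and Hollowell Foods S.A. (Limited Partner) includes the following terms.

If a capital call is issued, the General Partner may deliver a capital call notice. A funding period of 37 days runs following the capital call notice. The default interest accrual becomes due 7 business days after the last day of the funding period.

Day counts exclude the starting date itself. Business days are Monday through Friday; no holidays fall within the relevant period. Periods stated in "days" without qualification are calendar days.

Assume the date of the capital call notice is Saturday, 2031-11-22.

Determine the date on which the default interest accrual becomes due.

2032-01-07

Adding 37 calendar days to 2031-11-22 gives 2031-12-29, which is the last day of the funding period.
From Monday, 2031-12-29, 7 business days (Dec 30, Dec 31, Jan 1, Jan 2, Jan 5, Jan 6, Jan 7, skipping weekends) brings us to Wednesday, 2032-01-07, which is the date on which the default interest accrual becomes due.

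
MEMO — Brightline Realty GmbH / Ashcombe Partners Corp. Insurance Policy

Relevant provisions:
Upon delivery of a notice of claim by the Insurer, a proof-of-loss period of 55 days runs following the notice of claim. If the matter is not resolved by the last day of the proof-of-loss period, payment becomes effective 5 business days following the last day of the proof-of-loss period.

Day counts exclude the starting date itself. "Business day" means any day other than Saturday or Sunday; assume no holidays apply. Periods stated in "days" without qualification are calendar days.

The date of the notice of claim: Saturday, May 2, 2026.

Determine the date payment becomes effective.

The last day of the proof-of-loss period: 55 calendar days after May 2, 2026 is Jun 26, 2026.
The date payment becomes effective: 5 business days after Friday, Jun 26, 2026, skipping weekends — Jun 29, Jun 30, Jul 1, Jul 2, Jul 3 — lands on Friday, Jul 3, 2026.

Jul 3, 2026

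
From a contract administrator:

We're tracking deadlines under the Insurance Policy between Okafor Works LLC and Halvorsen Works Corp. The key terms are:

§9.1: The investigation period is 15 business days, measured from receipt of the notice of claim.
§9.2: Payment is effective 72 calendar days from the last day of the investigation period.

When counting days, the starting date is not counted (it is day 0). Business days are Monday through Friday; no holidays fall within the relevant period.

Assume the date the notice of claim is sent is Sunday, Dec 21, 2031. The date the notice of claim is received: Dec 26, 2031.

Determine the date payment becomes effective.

From Friday, Dec 26, 2031, 15 business days (Dec 29, Dec 30, Dec 31, Jan 1, …, Jan 14, Jan 15, Jan 16, skipping weekends) brings us to Friday, Jan 16, 2032, which is the last day of the investigation period.
Adding 72 calendar days to Jan 16, 2032 gives Mar 28, 2032, which is the date payment becomes effective.

Mar 28, 2032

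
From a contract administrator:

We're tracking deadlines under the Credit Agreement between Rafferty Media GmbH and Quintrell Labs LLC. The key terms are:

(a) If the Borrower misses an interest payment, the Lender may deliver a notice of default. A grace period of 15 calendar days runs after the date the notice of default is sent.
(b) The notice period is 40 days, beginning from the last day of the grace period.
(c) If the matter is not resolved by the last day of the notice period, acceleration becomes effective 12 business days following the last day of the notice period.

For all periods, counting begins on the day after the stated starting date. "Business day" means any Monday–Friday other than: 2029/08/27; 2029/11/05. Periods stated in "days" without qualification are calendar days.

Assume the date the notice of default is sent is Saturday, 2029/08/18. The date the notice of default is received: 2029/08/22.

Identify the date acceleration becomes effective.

2029/10/30

Adding 15 calendar days to 2029/08/18 gives 2029/09/02, which is the last day of the grace period.
The last day of the notice period: 40 calendar days after 2029/09/02 is 2029/10/12.
From Friday, 2029/10/12, 12 business days (Oct 15, Oct 16, Oct 17, Oct 18, …, Oct 26, Oct 29, Oct 30, skipping weekends) brings us to Tuesday, 2029/10/30, which is the date acceleration becomes effective.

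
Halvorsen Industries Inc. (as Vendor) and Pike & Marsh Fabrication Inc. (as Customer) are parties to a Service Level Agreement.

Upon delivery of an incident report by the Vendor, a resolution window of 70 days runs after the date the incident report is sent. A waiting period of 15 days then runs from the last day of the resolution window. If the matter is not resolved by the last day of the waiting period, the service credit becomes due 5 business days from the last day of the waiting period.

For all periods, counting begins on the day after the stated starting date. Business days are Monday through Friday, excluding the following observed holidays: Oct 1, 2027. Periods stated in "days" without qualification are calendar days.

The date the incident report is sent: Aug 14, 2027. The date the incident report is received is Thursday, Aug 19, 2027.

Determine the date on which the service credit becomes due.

Adding 70 calendar days to Aug 14, 2027 gives Oct 23, 2027, which is the last day of the resolution window.
Adding 15 calendar days to Oct 23, 2027 gives Nov 7, 2027, which is the last day of the waiting period.
The date on which the service credit becomes due: 5 business days after Sunday, Nov 7, 2027, skipping weekends — Nov 8, Nov 9, Nov 10, Nov 11, Nov 12 — lands on Friday, Nov 12, 2027.

Nov 12, 2027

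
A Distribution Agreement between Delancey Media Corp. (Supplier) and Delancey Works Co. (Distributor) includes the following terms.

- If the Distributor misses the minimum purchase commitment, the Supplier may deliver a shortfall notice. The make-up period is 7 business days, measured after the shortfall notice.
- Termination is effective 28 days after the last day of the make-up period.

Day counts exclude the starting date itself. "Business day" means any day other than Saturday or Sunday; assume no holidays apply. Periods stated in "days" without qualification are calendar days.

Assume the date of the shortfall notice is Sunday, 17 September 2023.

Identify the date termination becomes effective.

24 October 2023

From Sunday, 17 September 2023, 7 business days (Sep 18, Sep 19, Sep 20, Sep 21, Sep 22, Sep 25, Sep 26, skipping weekends) brings us to Tuesday, 26 September 2023, which is the last day of the make-up period.
The date termination becomes effective: 28 calendar days after 26 September 2023 is 24 October 2023.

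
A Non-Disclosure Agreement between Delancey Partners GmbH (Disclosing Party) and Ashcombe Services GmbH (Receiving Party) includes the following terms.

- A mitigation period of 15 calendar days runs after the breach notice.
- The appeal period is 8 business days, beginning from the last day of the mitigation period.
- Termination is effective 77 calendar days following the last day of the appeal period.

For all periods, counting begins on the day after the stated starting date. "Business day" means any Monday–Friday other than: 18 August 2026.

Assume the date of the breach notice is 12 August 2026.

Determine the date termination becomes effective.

24 November 2026

The last day of the mitigation period: 12 August 2026 + 15 days = 27 August 2026.
The last day of the appeal period: 8 business days after Thursday, 27 August 2026, skipping weekends — Aug 28, Aug 31, Sep 1, Sep 2, Sep 3, Sep 4, Sep 7, Sep 8 — lands on Tuesday, 8 September 2026.
Adding 77 calendar days to 8 September 2026 gives 24 November 2026, which is the date termination becomes effective.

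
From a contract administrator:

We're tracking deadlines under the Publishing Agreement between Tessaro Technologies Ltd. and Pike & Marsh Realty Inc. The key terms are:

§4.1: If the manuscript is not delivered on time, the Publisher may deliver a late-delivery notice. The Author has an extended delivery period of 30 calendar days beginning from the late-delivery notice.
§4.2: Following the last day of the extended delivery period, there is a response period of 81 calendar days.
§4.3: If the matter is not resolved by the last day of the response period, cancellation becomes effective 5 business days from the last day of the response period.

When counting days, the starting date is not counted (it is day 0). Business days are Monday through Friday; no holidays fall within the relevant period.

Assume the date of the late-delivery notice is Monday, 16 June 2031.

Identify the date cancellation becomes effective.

The last day of the extended delivery period: 16 June 2031 + 30 days = 16 July 2031.
The last day of the response period: 16 July 2031 + 81 days = 5 October 2031.
The date cancellation becomes effective: 5 business days after Sunday, 5 October 2031, skipping weekends — Oct 6, Oct 7, Oct 8, Oct 9, Oct 10 — lands on Friday, 10 October 2031.

10 October 2031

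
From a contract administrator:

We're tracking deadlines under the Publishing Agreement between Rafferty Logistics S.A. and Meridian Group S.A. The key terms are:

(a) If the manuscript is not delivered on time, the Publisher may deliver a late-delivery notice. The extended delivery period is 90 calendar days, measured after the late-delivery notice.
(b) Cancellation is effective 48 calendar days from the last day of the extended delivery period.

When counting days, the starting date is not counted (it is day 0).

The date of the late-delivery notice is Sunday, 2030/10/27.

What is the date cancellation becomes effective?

2031/03/14

The last day of the extended delivery period: 2030/10/27 + 90 days = 2031/01/25.
The date cancellation becomes effective: 48 calendar days after 2031/01/25 is 2031/03/14.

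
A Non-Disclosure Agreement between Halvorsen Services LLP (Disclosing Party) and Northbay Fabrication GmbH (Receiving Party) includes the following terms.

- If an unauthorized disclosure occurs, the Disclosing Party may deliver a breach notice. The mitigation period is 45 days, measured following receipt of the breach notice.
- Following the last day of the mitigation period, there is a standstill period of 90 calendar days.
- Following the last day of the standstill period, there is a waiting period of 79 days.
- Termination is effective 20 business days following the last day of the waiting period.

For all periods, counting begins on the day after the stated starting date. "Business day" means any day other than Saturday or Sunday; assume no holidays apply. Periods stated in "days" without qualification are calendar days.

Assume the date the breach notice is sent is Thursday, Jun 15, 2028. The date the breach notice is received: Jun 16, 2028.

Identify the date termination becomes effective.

Adding 45 calendar days to Jun 16, 2028 gives Jul 31, 2028, which is the last day of the mitigation period.
Adding 90 calendar days to Jul 31, 2028 gives Oct 29, 2028, which is the last day of the standstill period.
The last day of the waiting period: 79 calendar days after Oct 29, 2028 is Jan 16, 2029.
The date termination becomes effective: counting 20 business days from Tuesday, Jan 16, 2029 (Jan 17, Jan 18, Jan 19, Jan 22, …, Feb 9, Feb 12, Feb 13, skipping weekends) reaches Tuesday, Feb 13, 2029.

Feb 13, 2029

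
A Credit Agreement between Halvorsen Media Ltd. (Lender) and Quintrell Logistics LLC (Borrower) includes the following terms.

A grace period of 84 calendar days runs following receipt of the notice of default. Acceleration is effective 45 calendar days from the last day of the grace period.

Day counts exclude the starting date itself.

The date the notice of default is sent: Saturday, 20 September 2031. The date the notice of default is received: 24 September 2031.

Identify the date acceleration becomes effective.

31 January 2032

The last day of the grace period: 84 calendar days after 24 September 2031 is 17 December 2031.
The date acceleration becomes effective: 17 December 2031 + 45 days = 31 January 2032.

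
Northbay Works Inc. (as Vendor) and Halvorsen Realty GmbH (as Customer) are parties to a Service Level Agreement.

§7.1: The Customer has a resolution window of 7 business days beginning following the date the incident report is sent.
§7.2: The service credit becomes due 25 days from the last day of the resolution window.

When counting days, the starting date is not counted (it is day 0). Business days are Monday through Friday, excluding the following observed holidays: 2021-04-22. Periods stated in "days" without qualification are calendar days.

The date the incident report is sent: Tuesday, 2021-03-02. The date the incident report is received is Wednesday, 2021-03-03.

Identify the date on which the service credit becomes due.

2021-04-05

The last day of the resolution window: 7 business days after Tuesday, 2021-03-02, skipping weekends — Mar 3, Mar 4, Mar 5, Mar 8, Mar 9, Mar 10, Mar 11 — lands on Thursday, 2021-03-11.
The date on which the service credit becomes due: 25 calendar days after 2021-03-11 is 2021-04-05.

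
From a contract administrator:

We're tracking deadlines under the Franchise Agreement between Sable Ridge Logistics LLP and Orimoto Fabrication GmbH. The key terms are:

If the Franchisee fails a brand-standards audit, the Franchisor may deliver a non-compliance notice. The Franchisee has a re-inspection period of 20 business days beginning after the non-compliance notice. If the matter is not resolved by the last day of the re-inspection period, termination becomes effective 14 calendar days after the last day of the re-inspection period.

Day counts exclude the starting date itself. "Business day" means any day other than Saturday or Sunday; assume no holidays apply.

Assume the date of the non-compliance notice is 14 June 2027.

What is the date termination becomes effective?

From Monday, 14 June 2027, 20 business days (Jun 15, Jun 16, Jun 17, Jun 18, …, Jul 8, Jul 9, Jul 12, skipping weekends) brings us to Monday, 12 July 2027, which is the last day of the re-inspection period.
Adding 14 calendar days to 12 July 2027 gives 26 July 2027, which is the date termination becomes effective.

26 July 2027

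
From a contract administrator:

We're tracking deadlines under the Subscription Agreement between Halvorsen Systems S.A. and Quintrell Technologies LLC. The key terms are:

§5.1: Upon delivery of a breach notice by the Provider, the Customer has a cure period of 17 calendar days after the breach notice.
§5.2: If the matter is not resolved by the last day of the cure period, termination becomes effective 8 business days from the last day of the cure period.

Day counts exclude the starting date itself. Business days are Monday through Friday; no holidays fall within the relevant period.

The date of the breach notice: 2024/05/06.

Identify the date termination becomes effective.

2024/06/04

The last day of the cure period: 2024/05/06 + 17 days = 2024/05/23.
The date termination becomes effective: counting 8 business days from Thursday, 2024/05/23 (May 24, May 27, May 28, May 29, May 30, May 31, Jun 3, Jun 4, skipping weekends) reaches Tuesday, 2024/06/04.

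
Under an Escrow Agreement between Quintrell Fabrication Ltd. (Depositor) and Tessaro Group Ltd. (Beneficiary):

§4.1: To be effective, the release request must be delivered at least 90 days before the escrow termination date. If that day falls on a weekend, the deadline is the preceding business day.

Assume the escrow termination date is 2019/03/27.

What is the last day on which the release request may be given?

2018/12/27

2019/03/27 minus 90 days is 2018/12/27. That is a Thursday, so no adjustment is needed.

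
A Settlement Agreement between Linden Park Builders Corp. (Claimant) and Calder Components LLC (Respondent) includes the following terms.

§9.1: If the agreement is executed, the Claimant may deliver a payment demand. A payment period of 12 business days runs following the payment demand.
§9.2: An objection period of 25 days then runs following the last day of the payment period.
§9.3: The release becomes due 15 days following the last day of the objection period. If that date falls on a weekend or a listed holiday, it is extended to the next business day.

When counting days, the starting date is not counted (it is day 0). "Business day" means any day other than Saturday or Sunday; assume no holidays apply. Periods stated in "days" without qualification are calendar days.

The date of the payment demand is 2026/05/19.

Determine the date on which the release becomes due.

The last day of the payment period: counting 12 business days from Tuesday, 2026/05/19 (May 20, May 21, May 22, May 25, …, Jun 2, Jun 3, Jun 4, skipping weekends) reaches Thursday, 2026/06/04.
The last day of the objection period: 25 calendar days after 2026/06/04 is 2026/06/29.
Adding 15 calendar days to 2026/06/29 gives 2026/07/14, which is the date on which the release becomes due. 2026/07/14 is a Tuesday, so no roll-forward applies.

2026/07/14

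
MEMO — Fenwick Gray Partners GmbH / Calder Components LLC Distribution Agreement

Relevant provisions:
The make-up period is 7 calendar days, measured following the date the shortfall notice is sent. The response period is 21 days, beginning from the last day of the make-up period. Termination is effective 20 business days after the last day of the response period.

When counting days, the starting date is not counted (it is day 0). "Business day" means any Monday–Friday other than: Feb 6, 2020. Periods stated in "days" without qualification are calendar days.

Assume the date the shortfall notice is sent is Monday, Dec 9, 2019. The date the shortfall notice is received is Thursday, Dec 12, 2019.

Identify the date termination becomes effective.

The last day of the make-up period: Dec 9, 2019 + 7 days = Dec 16, 2019.
Adding 21 calendar days to Dec 16, 2019 gives Jan 6, 2020, which is the last day of the response period.
The date termination becomes effective: counting 20 business days from Monday, Jan 6, 2020 (Jan 7, Jan 8, Jan 9, Jan 10, …, Jan 30, Jan 31, Feb 3, skipping weekends) reaches Monday, Feb 3, 2020.

Feb 3, 2020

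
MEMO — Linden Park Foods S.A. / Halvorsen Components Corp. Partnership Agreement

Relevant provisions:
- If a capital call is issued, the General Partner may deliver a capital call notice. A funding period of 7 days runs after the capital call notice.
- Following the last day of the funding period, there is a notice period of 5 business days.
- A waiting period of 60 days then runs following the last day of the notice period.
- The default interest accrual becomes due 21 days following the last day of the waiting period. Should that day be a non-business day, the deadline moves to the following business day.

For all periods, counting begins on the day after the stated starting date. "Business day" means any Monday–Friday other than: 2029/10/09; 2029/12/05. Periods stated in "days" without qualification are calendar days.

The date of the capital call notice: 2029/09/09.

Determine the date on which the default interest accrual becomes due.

The last day of the funding period: 7 calendar days after 2029/09/09 is 2029/09/16.
The last day of the notice period: 5 business days after Sunday, 2029/09/16, skipping weekends — Sep 17, Sep 18, Sep 19, Sep 20, Sep 21 — lands on Friday, 2029/09/21.
Adding 60 calendar days to 2029/09/21 gives 2029/11/20, which is the last day of the waiting period.
The date on which the default interest accrual becomes due: 2029/11/20 + 21 days = 2029/12/11. 2029/12/11 is a Tuesday and is not a listed holiday, so no roll-forward applies.

2029/12/11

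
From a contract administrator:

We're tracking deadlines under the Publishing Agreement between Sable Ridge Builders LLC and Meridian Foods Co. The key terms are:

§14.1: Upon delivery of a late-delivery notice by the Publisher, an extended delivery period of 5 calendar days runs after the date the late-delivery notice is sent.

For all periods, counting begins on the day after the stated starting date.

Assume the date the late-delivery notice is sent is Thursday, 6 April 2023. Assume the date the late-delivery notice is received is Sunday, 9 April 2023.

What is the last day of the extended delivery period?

11 April 2023

The last day of the extended delivery period: 6 April 2023 + 5 days = 11 April 2023.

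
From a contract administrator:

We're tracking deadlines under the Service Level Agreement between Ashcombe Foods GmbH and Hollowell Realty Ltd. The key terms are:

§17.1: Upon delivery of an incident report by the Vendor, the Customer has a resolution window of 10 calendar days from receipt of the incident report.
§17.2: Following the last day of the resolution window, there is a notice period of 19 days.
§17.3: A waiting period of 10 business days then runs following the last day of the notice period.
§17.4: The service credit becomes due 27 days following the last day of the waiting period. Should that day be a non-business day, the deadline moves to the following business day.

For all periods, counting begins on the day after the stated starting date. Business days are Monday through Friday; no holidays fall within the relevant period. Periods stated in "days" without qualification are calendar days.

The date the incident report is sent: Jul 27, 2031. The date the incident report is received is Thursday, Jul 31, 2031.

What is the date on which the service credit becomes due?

Adding 10 calendar days to Jul 31, 2031 gives Aug 10, 2031, which is the last day of the resolution window.
Adding 19 calendar days to Aug 10, 2031 gives Aug 29, 2031, which is the last day of the notice period.
The last day of the waiting period: counting 10 business days from Friday, Aug 29, 2031 (Sep 1, Sep 2, Sep 3, Sep 4, Sep 5, Sep 8, Sep 9, Sep 10, Sep 11, Sep 12, skipping weekends) reaches Friday, Sep 12, 2031.
The date on which the service credit becomes due: 27 calendar days after Sep 12, 2031 is Oct 9, 2031. Oct 9, 2031 is a Thursday, so no roll-forward applies.

Oct 9, 2031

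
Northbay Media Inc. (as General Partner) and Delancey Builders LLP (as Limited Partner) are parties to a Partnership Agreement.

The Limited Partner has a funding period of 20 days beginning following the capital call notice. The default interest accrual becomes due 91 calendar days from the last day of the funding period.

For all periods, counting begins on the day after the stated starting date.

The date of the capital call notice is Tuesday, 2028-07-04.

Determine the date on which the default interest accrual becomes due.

2028-10-23

The last day of the funding period: 2028-07-04 + 20 days = 2028-07-24.
The date on which the default interest accrual becomes due: 2028-07-24 + 91 days = 2028-10-23.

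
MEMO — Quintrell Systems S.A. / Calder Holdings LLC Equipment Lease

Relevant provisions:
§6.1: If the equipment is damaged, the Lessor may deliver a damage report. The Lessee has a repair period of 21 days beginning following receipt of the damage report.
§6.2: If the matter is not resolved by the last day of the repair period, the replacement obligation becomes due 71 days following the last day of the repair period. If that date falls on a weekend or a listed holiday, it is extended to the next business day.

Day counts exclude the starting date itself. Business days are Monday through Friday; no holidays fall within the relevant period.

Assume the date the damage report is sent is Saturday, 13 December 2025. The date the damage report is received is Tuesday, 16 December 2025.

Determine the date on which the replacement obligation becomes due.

18 March 2026

The last day of the repair period: 16 December 2025 + 21 days = 6 January 2026.
Adding 71 calendar days to 6 January 2026 gives 18 March 2026, which is the date on which the replacement obligation becomes due. 18 March 2026 is a Wednesday, so no roll-forward applies.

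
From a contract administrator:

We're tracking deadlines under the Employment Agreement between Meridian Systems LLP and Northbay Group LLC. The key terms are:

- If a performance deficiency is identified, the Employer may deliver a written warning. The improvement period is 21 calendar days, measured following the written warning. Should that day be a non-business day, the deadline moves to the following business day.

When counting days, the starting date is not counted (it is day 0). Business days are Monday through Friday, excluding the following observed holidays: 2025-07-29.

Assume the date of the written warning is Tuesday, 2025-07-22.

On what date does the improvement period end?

The last day of the improvement period: 21 calendar days after 2025-07-22 is 2025-08-12. 2025-08-12 is a Tuesday and is not a listed holiday, so no roll-forward applies.

2025-08-12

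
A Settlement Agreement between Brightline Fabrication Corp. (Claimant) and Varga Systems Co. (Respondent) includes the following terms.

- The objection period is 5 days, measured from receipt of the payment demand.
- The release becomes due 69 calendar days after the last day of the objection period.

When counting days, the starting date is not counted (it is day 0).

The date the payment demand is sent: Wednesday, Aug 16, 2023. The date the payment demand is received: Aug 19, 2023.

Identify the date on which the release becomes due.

Nov 1, 2023

The last day of the objection period: Aug 19, 2023 + 5 days = Aug 24, 2023.
The date on which the release becomes due: Aug 24, 2023 + 69 days = Nov 1, 2023.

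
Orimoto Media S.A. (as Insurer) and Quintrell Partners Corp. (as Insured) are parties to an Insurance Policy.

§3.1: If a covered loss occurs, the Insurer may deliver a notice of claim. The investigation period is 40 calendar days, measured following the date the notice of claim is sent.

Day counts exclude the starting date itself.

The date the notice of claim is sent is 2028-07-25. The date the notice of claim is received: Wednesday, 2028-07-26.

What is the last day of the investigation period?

2028-09-03

Adding 40 calendar days to 2028-07-25 gives 2028-09-03, which is the last day of the investigation period.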